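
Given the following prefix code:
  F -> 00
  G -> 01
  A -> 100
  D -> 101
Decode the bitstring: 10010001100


Decoding step by step:
Bits 100 -> A
Bits 100 -> A
Bits 01 -> G
Bits 100 -> A


Decoded message: AAGA


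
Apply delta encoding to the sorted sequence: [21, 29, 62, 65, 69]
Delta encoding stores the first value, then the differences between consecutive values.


First value: 21
Deltas:
  29 - 21 = 8
  62 - 29 = 33
  65 - 62 = 3
  69 - 65 = 4


Delta encoded: [21, 8, 33, 3, 4]


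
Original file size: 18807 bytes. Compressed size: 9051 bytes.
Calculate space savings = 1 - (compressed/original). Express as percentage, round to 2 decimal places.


ratio = compressed/original = 9051/18807 = 0.481257
savings = 1 - ratio = 1 - 0.481257 = 0.518743
as a percentage: 0.518743 * 100 = 51.87%

Space savings = 1 - 9051/18807 = 51.87%


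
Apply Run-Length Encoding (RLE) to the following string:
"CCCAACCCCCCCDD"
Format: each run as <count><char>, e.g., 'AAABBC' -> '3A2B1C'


Scanning runs left to right:
  i=0: run of 'C' x 3 -> '3C'
  i=3: run of 'A' x 2 -> '2A'
  i=5: run of 'C' x 7 -> '7C'
  i=12: run of 'D' x 2 -> '2D'

RLE = 3C2A7C2D


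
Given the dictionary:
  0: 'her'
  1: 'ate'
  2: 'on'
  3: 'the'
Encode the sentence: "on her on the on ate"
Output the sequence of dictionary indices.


Look up each word in the dictionary:
  'on' -> 2
  'her' -> 0
  'on' -> 2
  'the' -> 3
  'on' -> 2
  'ate' -> 1

Encoded: [2, 0, 2, 3, 2, 1]


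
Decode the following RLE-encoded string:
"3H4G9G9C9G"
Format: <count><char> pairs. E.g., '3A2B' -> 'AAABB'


Expanding each <count><char> pair:
  3H -> 'HHH'
  4G -> 'GGGG'
  9G -> 'GGGGGGGGG'
  9C -> 'CCCCCCCCC'
  9G -> 'GGGGGGGGG'

Decoded = HHHGGGGGGGGGGGGGCCCCCCCCCGGGGGGGGG


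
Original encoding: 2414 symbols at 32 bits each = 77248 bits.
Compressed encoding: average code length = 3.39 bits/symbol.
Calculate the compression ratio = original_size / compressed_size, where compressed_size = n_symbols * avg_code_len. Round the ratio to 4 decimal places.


original_size = n_symbols * orig_bits = 2414 * 32 = 77248 bits
compressed_size = n_symbols * avg_code_len = 2414 * 3.39 = 8183.46 bits
ratio = original_size / compressed_size = 77248 / 8183.46 = 9.4395

Compression ratio = 9.4395


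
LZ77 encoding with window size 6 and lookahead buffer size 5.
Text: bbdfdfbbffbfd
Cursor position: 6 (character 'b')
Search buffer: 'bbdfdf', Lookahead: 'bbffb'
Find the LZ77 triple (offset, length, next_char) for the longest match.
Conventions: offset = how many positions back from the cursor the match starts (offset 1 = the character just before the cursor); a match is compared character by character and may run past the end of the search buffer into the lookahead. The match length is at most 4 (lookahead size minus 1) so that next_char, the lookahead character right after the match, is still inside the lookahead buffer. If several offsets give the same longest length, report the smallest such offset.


Try each offset into the search buffer:
  offset=1 (pos 5, char 'f'): match length 0
  offset=2 (pos 4, char 'd'): match length 0
  offset=3 (pos 3, char 'f'): match length 0
  offset=4 (pos 2, char 'd'): match length 0
  offset=5 (pos 1, char 'b'): match length 1
  offset=6 (pos 0, char 'b'): match length 2
Longest match has length 2 at offset 6.
next_char = character at position 6 + 2 = 8 -> 'f'

Best match: offset=6, length=2 (matching 'bb' starting at position 0)
LZ77 triple: (6, 2, 'f')


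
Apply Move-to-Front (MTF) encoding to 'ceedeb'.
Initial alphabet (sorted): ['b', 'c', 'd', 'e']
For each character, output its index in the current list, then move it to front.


MTF encoding:
'c': index 1 in ['b', 'c', 'd', 'e'] -> ['c', 'b', 'd', 'e']
'e': index 3 in ['c', 'b', 'd', 'e'] -> ['e', 'c', 'b', 'd']
'e': index 0 in ['e', 'c', 'b', 'd'] -> ['e', 'c', 'b', 'd']
'd': index 3 in ['e', 'c', 'b', 'd'] -> ['d', 'e', 'c', 'b']
'e': index 1 in ['d', 'e', 'c', 'b'] -> ['e', 'd', 'c', 'b']
'b': index 3 in ['e', 'd', 'c', 'b'] -> ['b', 'e', 'd', 'c']


Output: [1, 3, 0, 3, 1, 3]


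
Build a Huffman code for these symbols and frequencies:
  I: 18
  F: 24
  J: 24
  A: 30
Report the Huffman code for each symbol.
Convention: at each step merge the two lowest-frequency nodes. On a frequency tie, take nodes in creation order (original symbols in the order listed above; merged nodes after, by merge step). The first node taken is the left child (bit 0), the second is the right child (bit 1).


Huffman tree construction:
Step 1: Merge I(18) + F(24) = 42
Step 2: Merge J(24) + A(30) = 54
Step 3: Merge (I+F)(42) + (J+A)(54) = 96
Read each symbol's code off the tree from the root (left child = 0, right child = 1).

Codes:
  I: 00 (length 2)
  F: 01 (length 2)
  J: 10 (length 2)
  A: 11 (length 2)
Average code length: 192/96 = 2.0000 bits/symbol


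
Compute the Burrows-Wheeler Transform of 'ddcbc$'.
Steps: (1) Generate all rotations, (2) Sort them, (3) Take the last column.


Rotations (sorted):
  0: $ddcbc -> last char: c
  1: bc$ddc -> last char: c
  2: c$ddcb -> last char: b
  3: cbc$dd -> last char: d
  4: dcbc$d -> last char: d
  5: ddcbc$ -> last char: $


BWT = ccbdd$


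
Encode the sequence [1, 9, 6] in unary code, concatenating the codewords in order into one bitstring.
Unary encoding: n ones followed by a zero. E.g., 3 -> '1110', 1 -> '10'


Encode each number as n ones followed by a terminating 0:
  1 -> 10 (2 bits)
  9 -> 1111111110 (10 bits)
  6 -> 1111110 (7 bits)
Total length = 2 + 10 + 7 = 19 bits.

Unary([1, 9, 6]) = 1011111111101111110 (19 bits)


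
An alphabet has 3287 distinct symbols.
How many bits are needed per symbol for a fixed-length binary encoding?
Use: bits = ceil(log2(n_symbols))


log2(3287) = 11.6826
Bracket: 2^11 = 2048 < 3287 <= 2^12 = 4096
So ceil(log2(3287)) = 12

bits = ceil(log2(3287)) = ceil(11.6826) = 12 bits


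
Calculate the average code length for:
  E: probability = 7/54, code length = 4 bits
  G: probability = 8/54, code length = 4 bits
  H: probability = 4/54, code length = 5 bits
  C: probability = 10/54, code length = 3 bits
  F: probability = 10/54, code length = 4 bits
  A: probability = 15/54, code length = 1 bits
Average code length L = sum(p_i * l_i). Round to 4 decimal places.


Weighted contributions p_i * l_i:
  E: (7/54) * 4 = 28/54
  G: (8/54) * 4 = 32/54
  H: (4/54) * 5 = 20/54
  C: (10/54) * 3 = 30/54
  F: (10/54) * 4 = 40/54
  A: (15/54) * 1 = 15/54
Sum = (28 + 32 + 20 + 30 + 40 + 15)/54 = 165/54

L = 165/54 = 3.0556 bits/symbol


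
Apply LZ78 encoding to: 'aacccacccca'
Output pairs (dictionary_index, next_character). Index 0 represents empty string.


LZ78 encoding steps:
Dictionary: {0: ''}
Step 1: w='' (idx 0), next='a' -> output (0, 'a'), add 'a' as idx 1
Step 2: w='a' (idx 1), next='c' -> output (1, 'c'), add 'ac' as idx 2
Step 3: w='' (idx 0), next='c' -> output (0, 'c'), add 'c' as idx 3
Step 4: w='c' (idx 3), next='a' -> output (3, 'a'), add 'ca' as idx 4
Step 5: w='c' (idx 3), next='c' -> output (3, 'c'), add 'cc' as idx 5
Step 6: w='cc' (idx 5), next='a' -> output (5, 'a'), add 'cca' as idx 6


Encoded: [(0, 'a'), (1, 'c'), (0, 'c'), (3, 'a'), (3, 'c'), (5, 'a')]


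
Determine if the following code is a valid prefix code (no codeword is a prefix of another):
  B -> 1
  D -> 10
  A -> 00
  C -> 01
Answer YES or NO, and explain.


Checking each pair (does one codeword prefix another?):
  B='1' vs D='10': prefix -- VIOLATION

NO -- this is NOT a valid prefix code. B (1) is a prefix of D (10).


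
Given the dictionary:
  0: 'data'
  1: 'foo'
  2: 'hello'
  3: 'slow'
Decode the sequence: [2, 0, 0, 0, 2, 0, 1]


Look up each index in the dictionary:
  2 -> 'hello'
  0 -> 'data'
  0 -> 'data'
  0 -> 'data'
  2 -> 'hello'
  0 -> 'data'
  1 -> 'foo'

Decoded: "hello data data data hello data foo"


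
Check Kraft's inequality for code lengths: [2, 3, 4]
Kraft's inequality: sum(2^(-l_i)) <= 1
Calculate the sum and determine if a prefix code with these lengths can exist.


Sum = 2^(-2) + 2^(-3) + 2^(-4)
    = 0.25 + 0.125 + 0.0625
    = 7/16 = 0.4375
Since 0.4375 <= 1, Kraft's inequality IS satisfied.
A prefix code with these lengths CAN exist.

Kraft sum = 0.4375. Satisfied.


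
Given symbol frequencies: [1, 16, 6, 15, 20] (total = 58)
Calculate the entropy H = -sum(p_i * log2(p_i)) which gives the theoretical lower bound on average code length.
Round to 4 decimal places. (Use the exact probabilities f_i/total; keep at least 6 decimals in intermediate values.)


Per-symbol terms -p_i * log2(p_i) with p_i = f_i/58:
  p = 1/58 = 0.017241: log2(p) = -5.857981, -p*log2(p) = 0.101000
  p = 16/58 = 0.275862: log2(p) = -1.857981, -p*log2(p) = 0.512546
  p = 6/58 = 0.103448: log2(p) = -3.273018, -p*log2(p) = 0.338588
  p = 15/58 = 0.258621: log2(p) = -1.951090, -p*log2(p) = 0.504592
  p = 20/58 = 0.344828: log2(p) = -1.536053, -p*log2(p) = 0.529673
H = 0.101000 + 0.512546 + 0.338588 + 0.504592 + 0.529673 = 1.986399

H = 1.9864 bits/symbol


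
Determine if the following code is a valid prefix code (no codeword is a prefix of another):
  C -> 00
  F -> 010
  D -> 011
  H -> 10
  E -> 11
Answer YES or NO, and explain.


Checking each pair (does one codeword prefix another?):
  C='00' vs F='010': no prefix
  C='00' vs D='011': no prefix
  C='00' vs H='10': no prefix
  C='00' vs E='11': no prefix
  F='010' vs C='00': no prefix
  F='010' vs D='011': no prefix
  F='010' vs H='10': no prefix
  F='010' vs E='11': no prefix
  D='011' vs C='00': no prefix
  D='011' vs F='010': no prefix
  D='011' vs H='10': no prefix
  D='011' vs E='11': no prefix
  H='10' vs C='00': no prefix
  H='10' vs F='010': no prefix
  H='10' vs D='011': no prefix
  H='10' vs E='11': no prefix
  E='11' vs C='00': no prefix
  E='11' vs F='010': no prefix
  E='11' vs D='011': no prefix
  E='11' vs H='10': no prefix
No violation found over all pairs.

YES -- this is a valid prefix code. No codeword is a prefix of any other codeword.


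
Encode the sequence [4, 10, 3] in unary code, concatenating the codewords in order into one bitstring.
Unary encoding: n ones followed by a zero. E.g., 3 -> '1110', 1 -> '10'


Encode each number as n ones followed by a terminating 0:
  4 -> 11110 (5 bits)
  10 -> 11111111110 (11 bits)
  3 -> 1110 (4 bits)
Total length = 5 + 11 + 4 = 20 bits.

Unary([4, 10, 3]) = 11110111111111101110 (20 bits)


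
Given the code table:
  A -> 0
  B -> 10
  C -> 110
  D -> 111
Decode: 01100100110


Decoding:
0 -> A
110 -> C
0 -> A
10 -> B
0 -> A
110 -> C


Result: ACABAC


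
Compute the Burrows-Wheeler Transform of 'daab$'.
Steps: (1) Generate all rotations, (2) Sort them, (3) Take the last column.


Rotations (sorted):
  0: $daab -> last char: b
  1: aab$d -> last char: d
  2: ab$da -> last char: a
  3: b$daa -> last char: a
  4: daab$ -> last char: $


BWT = bdaa$


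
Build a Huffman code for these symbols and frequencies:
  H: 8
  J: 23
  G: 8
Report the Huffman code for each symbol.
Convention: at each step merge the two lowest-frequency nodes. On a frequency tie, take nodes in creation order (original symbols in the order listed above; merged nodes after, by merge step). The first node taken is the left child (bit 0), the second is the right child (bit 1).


Huffman tree construction:
Step 1: Merge H(8) + G(8) = 16
Step 2: Merge (H+G)(16) + J(23) = 39
Read each symbol's code off the tree from the root (left child = 0, right child = 1).

Codes:
  H: 00 (length 2)
  J: 1 (length 1)
  G: 01 (length 2)
Average code length: 55/39 = 1.4103 bits/symbol


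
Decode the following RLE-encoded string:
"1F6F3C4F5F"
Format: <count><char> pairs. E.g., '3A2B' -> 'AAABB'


Expanding each <count><char> pair:
  1F -> 'F'
  6F -> 'FFFFFF'
  3C -> 'CCC'
  4F -> 'FFFF'
  5F -> 'FFFFF'

Decoded = FFFFFFFCCCFFFFFFFFF


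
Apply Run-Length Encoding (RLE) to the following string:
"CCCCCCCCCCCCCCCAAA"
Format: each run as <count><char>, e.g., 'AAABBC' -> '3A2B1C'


Scanning runs left to right:
  i=0: run of 'C' x 15 -> '15C'
  i=15: run of 'A' x 3 -> '3A'

RLE = 15C3A


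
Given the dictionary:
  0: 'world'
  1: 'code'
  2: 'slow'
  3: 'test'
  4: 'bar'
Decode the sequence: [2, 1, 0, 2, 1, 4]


Look up each index in the dictionary:
  2 -> 'slow'
  1 -> 'code'
  0 -> 'world'
  2 -> 'slow'
  1 -> 'code'
  4 -> 'bar'

Decoded: "slow code world slow code bar"


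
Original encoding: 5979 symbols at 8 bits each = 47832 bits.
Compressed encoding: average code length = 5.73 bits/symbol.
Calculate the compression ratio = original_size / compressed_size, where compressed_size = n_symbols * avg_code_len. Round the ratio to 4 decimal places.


original_size = n_symbols * orig_bits = 5979 * 8 = 47832 bits
compressed_size = n_symbols * avg_code_len = 5979 * 5.73 = 34259.67 bits
ratio = original_size / compressed_size = 47832 / 34259.67 = 1.3962

Compression ratio = 1.3962


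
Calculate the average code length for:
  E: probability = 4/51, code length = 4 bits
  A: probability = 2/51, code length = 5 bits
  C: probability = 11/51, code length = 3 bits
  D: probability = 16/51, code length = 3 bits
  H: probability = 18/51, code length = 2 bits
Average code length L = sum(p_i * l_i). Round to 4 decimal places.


Weighted contributions p_i * l_i:
  E: (4/51) * 4 = 16/51
  A: (2/51) * 5 = 10/51
  C: (11/51) * 3 = 33/51
  D: (16/51) * 3 = 48/51
  H: (18/51) * 2 = 36/51
Sum = (16 + 10 + 33 + 48 + 36)/51 = 143/51

L = 143/51 = 2.8039 bits/symbol


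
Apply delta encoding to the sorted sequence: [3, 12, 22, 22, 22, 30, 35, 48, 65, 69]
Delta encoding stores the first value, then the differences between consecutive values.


First value: 3
Deltas:
  12 - 3 = 9
  22 - 12 = 10
  22 - 22 = 0
  22 - 22 = 0
  30 - 22 = 8
  35 - 30 = 5
  48 - 35 = 13
  65 - 48 = 17
  69 - 65 = 4


Delta encoded: [3, 9, 10, 0, 0, 8, 5, 13, 17, 4]


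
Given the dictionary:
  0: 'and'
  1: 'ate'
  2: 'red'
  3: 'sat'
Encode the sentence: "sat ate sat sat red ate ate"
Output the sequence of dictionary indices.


Look up each word in the dictionary:
  'sat' -> 3
  'ate' -> 1
  'sat' -> 3
  'sat' -> 3
  'red' -> 2
  'ate' -> 1
  'ate' -> 1

Encoded: [3, 1, 3, 3, 2, 1, 1]


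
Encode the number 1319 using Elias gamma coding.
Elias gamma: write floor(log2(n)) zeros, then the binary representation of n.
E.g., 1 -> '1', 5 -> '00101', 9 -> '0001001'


num_bits = floor(log2(1319)) + 1 = 11
leading_zeros = num_bits - 1 = 10
binary(1319) = 10100100111

Elias gamma(1319) = '0000000000' + '10100100111' = 000000000010100100111 (21 bits)


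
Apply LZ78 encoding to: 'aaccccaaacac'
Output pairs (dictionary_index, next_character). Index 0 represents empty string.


LZ78 encoding steps:
Dictionary: {0: ''}
Step 1: w='' (idx 0), next='a' -> output (0, 'a'), add 'a' as idx 1
Step 2: w='a' (idx 1), next='c' -> output (1, 'c'), add 'ac' as idx 2
Step 3: w='' (idx 0), next='c' -> output (0, 'c'), add 'c' as idx 3
Step 4: w='c' (idx 3), next='c' -> output (3, 'c'), add 'cc' as idx 4
Step 5: w='a' (idx 1), next='a' -> output (1, 'a'), add 'aa' as idx 5
Step 6: w='ac' (idx 2), next='a' -> output (2, 'a'), add 'aca' as idx 6
Step 7: w='c' (idx 3), end of input -> output (3, '')


Encoded: [(0, 'a'), (1, 'c'), (0, 'c'), (3, 'c'), (1, 'a'), (2, 'a'), (3, '')]


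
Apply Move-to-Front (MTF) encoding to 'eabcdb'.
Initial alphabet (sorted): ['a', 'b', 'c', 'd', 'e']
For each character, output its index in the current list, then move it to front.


MTF encoding:
'e': index 4 in ['a', 'b', 'c', 'd', 'e'] -> ['e', 'a', 'b', 'c', 'd']
'a': index 1 in ['e', 'a', 'b', 'c', 'd'] -> ['a', 'e', 'b', 'c', 'd']
'b': index 2 in ['a', 'e', 'b', 'c', 'd'] -> ['b', 'a', 'e', 'c', 'd']
'c': index 3 in ['b', 'a', 'e', 'c', 'd'] -> ['c', 'b', 'a', 'e', 'd']
'd': index 4 in ['c', 'b', 'a', 'e', 'd'] -> ['d', 'c', 'b', 'a', 'e']
'b': index 2 in ['d', 'c', 'b', 'a', 'e'] -> ['b', 'd', 'c', 'a', 'e']


Output: [4, 1, 2, 3, 4, 2]


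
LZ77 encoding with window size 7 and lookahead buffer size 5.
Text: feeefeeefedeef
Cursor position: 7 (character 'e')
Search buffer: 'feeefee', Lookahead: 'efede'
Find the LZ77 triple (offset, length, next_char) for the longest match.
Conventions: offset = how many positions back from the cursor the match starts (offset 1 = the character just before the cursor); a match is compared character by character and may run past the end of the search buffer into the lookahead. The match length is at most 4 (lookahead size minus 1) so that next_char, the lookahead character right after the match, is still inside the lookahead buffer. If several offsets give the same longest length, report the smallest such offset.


Try each offset into the search buffer:
  offset=1 (pos 6, char 'e'): match length 1
  offset=2 (pos 5, char 'e'): match length 1
  offset=3 (pos 4, char 'f'): match length 0
  offset=4 (pos 3, char 'e'): match length 3
  offset=5 (pos 2, char 'e'): match length 1
  offset=6 (pos 1, char 'e'): match length 1
  offset=7 (pos 0, char 'f'): match length 0
Longest match has length 3 at offset 4.
next_char = character at position 7 + 3 = 10 -> 'd'

Best match: offset=4, length=3 (matching 'efe' starting at position 3)
LZ77 triple: (4, 3, 'd')


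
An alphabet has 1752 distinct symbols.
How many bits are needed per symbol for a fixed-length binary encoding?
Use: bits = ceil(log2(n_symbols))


log2(1752) = 10.7748
Bracket: 2^10 = 1024 < 1752 <= 2^11 = 2048
So ceil(log2(1752)) = 11

bits = ceil(log2(1752)) = ceil(10.7748) = 11 bits


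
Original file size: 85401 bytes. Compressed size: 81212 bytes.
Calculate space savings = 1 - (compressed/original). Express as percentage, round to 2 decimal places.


ratio = compressed/original = 81212/85401 = 0.950949
savings = 1 - ratio = 1 - 0.950949 = 0.049051
as a percentage: 0.049051 * 100 = 4.91%

Space savings = 1 - 81212/85401 = 4.91%


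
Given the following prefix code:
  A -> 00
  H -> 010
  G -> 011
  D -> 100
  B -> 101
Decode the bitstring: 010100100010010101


Decoding step by step:
Bits 010 -> H
Bits 100 -> D
Bits 100 -> D
Bits 010 -> H
Bits 010 -> H
Bits 101 -> B


Decoded message: HDDHHB


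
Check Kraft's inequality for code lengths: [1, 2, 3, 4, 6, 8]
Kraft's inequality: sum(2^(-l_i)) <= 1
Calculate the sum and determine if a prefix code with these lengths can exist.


Sum = 2^(-1) + 2^(-2) + 2^(-3) + 2^(-4) + 2^(-6) + 2^(-8)
    = 0.5 + 0.25 + 0.125 + 0.0625 + 0.015625 + 0.00390625
    = 245/256 = 0.95703125
Since 0.95703125 <= 1, Kraft's inequality IS satisfied.
A prefix code with these lengths CAN exist.

Kraft sum = 0.95703125. Satisfied.


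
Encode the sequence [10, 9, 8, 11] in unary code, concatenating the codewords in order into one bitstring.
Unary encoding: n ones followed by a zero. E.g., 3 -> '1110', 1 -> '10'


Encode each number as n ones followed by a terminating 0:
  10 -> 11111111110 (11 bits)
  9 -> 1111111110 (10 bits)
  8 -> 111111110 (9 bits)
  11 -> 111111111110 (12 bits)
Total length = 11 + 10 + 9 + 12 = 42 bits.

Unary([10, 9, 8, 11]) = 111111111101111111110111111110111111111110 (42 bits)


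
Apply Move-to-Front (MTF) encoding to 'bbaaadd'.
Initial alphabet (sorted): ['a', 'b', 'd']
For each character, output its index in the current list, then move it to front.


MTF encoding:
'b': index 1 in ['a', 'b', 'd'] -> ['b', 'a', 'd']
'b': index 0 in ['b', 'a', 'd'] -> ['b', 'a', 'd']
'a': index 1 in ['b', 'a', 'd'] -> ['a', 'b', 'd']
'a': index 0 in ['a', 'b', 'd'] -> ['a', 'b', 'd']
'a': index 0 in ['a', 'b', 'd'] -> ['a', 'b', 'd']
'd': index 2 in ['a', 'b', 'd'] -> ['d', 'a', 'b']
'd': index 0 in ['d', 'a', 'b'] -> ['d', 'a', 'b']


Output: [1, 0, 1, 0, 0, 2, 0]


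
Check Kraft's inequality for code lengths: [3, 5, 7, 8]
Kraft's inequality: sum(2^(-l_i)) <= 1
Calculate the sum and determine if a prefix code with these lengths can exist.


Sum = 2^(-3) + 2^(-5) + 2^(-7) + 2^(-8)
    = 0.125 + 0.03125 + 0.0078125 + 0.00390625
    = 43/256 = 0.16796875
Since 0.16796875 <= 1, Kraft's inequality IS satisfied.
A prefix code with these lengths CAN exist.

Kraft sum = 0.16796875. Satisfied.


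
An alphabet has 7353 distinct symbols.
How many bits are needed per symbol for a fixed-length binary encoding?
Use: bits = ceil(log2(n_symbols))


log2(7353) = 12.8441
Bracket: 2^12 = 4096 < 7353 <= 2^13 = 8192
So ceil(log2(7353)) = 13

bits = ceil(log2(7353)) = ceil(12.8441) = 13 bits


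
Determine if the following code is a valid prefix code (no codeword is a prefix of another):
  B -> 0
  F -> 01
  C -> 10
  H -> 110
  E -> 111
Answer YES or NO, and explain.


Checking each pair (does one codeword prefix another?):
  B='0' vs F='01': prefix -- VIOLATION

NO -- this is NOT a valid prefix code. B (0) is a prefix of F (01).


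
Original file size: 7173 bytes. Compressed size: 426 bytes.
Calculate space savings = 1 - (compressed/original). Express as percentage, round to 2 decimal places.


ratio = compressed/original = 426/7173 = 0.059389
savings = 1 - ratio = 1 - 0.059389 = 0.940611
as a percentage: 0.940611 * 100 = 94.06%

Space savings = 1 - 426/7173 = 94.06%


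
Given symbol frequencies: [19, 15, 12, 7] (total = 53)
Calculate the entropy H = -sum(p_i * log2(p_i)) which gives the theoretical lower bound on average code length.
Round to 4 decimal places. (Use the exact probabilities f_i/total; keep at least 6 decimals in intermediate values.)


Per-symbol terms -p_i * log2(p_i) with p_i = f_i/53:
  p = 19/53 = 0.358491: log2(p) = -1.479993, -p*log2(p) = 0.530564
  p = 15/53 = 0.283019: log2(p) = -1.821030, -p*log2(p) = 0.515386
  p = 12/53 = 0.226415: log2(p) = -2.142958, -p*log2(p) = 0.485198
  p = 7/53 = 0.132075: log2(p) = -2.920566, -p*log2(p) = 0.385735
H = 0.530564 + 0.515386 + 0.485198 + 0.385735 = 1.916883

H = 1.9169 bits/symbol


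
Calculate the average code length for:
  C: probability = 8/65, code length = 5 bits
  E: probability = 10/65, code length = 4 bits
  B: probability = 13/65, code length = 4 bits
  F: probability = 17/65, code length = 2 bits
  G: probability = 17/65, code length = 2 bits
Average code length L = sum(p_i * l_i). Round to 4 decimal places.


Weighted contributions p_i * l_i:
  C: (8/65) * 5 = 40/65
  E: (10/65) * 4 = 40/65
  B: (13/65) * 4 = 52/65
  F: (17/65) * 2 = 34/65
  G: (17/65) * 2 = 34/65
Sum = (40 + 40 + 52 + 34 + 34)/65 = 200/65

L = 200/65 = 3.0769 bits/symbol


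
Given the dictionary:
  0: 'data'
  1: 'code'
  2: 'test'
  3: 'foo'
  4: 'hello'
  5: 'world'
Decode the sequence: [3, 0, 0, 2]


Look up each index in the dictionary:
  3 -> 'foo'
  0 -> 'data'
  0 -> 'data'
  2 -> 'test'

Decoded: "foo data data test"


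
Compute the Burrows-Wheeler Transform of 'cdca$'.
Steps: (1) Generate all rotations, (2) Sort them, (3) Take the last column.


Rotations (sorted):
  0: $cdca -> last char: a
  1: a$cdc -> last char: c
  2: ca$cd -> last char: d
  3: cdca$ -> last char: $
  4: dca$c -> last char: c


BWT = acd$c


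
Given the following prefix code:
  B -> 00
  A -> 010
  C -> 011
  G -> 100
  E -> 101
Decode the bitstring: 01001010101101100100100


Decoding step by step:
Bits 010 -> A
Bits 010 -> A
Bits 101 -> E
Bits 011 -> C
Bits 011 -> C
Bits 00 -> B
Bits 100 -> G
Bits 100 -> G


Decoded message: AAECCBGG


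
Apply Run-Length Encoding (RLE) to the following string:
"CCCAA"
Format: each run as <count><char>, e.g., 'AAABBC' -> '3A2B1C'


Scanning runs left to right:
  i=0: run of 'C' x 3 -> '3C'
  i=3: run of 'A' x 2 -> '2A'

RLE = 3C2A


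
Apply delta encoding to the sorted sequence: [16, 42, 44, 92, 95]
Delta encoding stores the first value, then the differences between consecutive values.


First value: 16
Deltas:
  42 - 16 = 26
  44 - 42 = 2
  92 - 44 = 48
  95 - 92 = 3


Delta encoded: [16, 26, 2, 48, 3]


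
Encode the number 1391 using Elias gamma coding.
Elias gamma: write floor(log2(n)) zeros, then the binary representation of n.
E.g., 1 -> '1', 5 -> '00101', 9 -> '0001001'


num_bits = floor(log2(1391)) + 1 = 11
leading_zeros = num_bits - 1 = 10
binary(1391) = 10101101111

Elias gamma(1391) = '0000000000' + '10101101111' = 000000000010101101111 (21 bits)


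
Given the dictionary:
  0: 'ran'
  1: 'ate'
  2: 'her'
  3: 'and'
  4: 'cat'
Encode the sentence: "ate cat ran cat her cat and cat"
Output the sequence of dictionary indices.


Look up each word in the dictionary:
  'ate' -> 1
  'cat' -> 4
  'ran' -> 0
  'cat' -> 4
  'her' -> 2
  'cat' -> 4
  'and' -> 3
  'cat' -> 4

Encoded: [1, 4, 0, 4, 2, 4, 3, 4]


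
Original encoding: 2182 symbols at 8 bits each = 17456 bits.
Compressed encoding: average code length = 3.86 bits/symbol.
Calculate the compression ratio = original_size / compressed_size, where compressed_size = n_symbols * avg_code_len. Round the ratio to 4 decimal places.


original_size = n_symbols * orig_bits = 2182 * 8 = 17456 bits
compressed_size = n_symbols * avg_code_len = 2182 * 3.86 = 8422.52 bits
ratio = original_size / compressed_size = 17456 / 8422.52 = 2.0725

Compression ratio = 2.0725


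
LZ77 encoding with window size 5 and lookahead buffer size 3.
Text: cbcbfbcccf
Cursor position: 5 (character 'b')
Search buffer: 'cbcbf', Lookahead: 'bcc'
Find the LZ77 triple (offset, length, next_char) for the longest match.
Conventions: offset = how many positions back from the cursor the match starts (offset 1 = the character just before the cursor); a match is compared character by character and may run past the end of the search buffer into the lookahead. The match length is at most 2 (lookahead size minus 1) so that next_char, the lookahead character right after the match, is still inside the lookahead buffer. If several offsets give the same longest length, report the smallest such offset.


Try each offset into the search buffer:
  offset=1 (pos 4, char 'f'): match length 0
  offset=2 (pos 3, char 'b'): match length 1
  offset=3 (pos 2, char 'c'): match length 0
  offset=4 (pos 1, char 'b'): match length 2
  offset=5 (pos 0, char 'c'): match length 0
Longest match has length 2 at offset 4.
next_char = character at position 5 + 2 = 7 -> 'c'

Best match: offset=4, length=2 (matching 'bc' starting at position 1)
LZ77 triple: (4, 2, 'c')


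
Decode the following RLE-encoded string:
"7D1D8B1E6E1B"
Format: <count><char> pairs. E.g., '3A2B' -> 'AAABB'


Expanding each <count><char> pair:
  7D -> 'DDDDDDD'
  1D -> 'D'
  8B -> 'BBBBBBBB'
  1E -> 'E'
  6E -> 'EEEEEE'
  1B -> 'B'

Decoded = DDDDDDDDBBBBBBBBEEEEEEEB


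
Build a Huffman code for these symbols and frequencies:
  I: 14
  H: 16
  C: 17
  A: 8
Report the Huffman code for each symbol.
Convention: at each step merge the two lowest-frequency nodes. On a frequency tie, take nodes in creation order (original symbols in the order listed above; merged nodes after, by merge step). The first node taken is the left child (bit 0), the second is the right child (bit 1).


Huffman tree construction:
Step 1: Merge A(8) + I(14) = 22
Step 2: Merge H(16) + C(17) = 33
Step 3: Merge (A+I)(22) + (H+C)(33) = 55
Read each symbol's code off the tree from the root (left child = 0, right child = 1).

Codes:
  I: 01 (length 2)
  H: 10 (length 2)
  C: 11 (length 2)
  A: 00 (length 2)
Average code length: 110/55 = 2.0000 bits/symbol


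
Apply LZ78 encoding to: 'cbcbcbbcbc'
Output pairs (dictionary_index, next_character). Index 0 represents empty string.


LZ78 encoding steps:
Dictionary: {0: ''}
Step 1: w='' (idx 0), next='c' -> output (0, 'c'), add 'c' as idx 1
Step 2: w='' (idx 0), next='b' -> output (0, 'b'), add 'b' as idx 2
Step 3: w='c' (idx 1), next='b' -> output (1, 'b'), add 'cb' as idx 3
Step 4: w='cb' (idx 3), next='b' -> output (3, 'b'), add 'cbb' as idx 4
Step 5: w='cb' (idx 3), next='c' -> output (3, 'c'), add 'cbc' as idx 5


Encoded: [(0, 'c'), (0, 'b'), (1, 'b'), (3, 'b'), (3, 'c')]


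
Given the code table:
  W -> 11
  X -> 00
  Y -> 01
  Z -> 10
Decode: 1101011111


Decoding:
11 -> W
01 -> Y
01 -> Y
11 -> W
11 -> W


Result: WYYWW


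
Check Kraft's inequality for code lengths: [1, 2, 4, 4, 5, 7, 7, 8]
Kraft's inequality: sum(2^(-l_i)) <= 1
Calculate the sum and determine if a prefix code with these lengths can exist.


Sum = 2^(-1) + 2^(-2) + 2^(-4) + 2^(-4) + 2^(-5) + 2^(-7) + 2^(-7) + 2^(-8)
    = 0.5 + 0.25 + 0.0625 + 0.0625 + 0.03125 + 0.0078125 + 0.0078125 + 0.00390625
    = 237/256 = 0.92578125
Since 0.92578125 <= 1, Kraft's inequality IS satisfied.
A prefix code with these lengths CAN exist.

Kraft sum = 0.92578125. Satisfied.


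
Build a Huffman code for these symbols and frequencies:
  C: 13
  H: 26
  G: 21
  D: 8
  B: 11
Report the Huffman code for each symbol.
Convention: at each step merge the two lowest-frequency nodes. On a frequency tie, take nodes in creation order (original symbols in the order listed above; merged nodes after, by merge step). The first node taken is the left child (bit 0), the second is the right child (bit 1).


Huffman tree construction:
Step 1: Merge D(8) + B(11) = 19
Step 2: Merge C(13) + (D+B)(19) = 32
Step 3: Merge G(21) + H(26) = 47
Step 4: Merge (C+(D+B))(32) + (G+H)(47) = 79
Read each symbol's code off the tree from the root (left child = 0, right child = 1).

Codes:
  C: 00 (length 2)
  H: 11 (length 2)
  G: 10 (length 2)
  D: 010 (length 3)
  B: 011 (length 3)
Average code length: 177/79 = 2.2405 bits/symbol


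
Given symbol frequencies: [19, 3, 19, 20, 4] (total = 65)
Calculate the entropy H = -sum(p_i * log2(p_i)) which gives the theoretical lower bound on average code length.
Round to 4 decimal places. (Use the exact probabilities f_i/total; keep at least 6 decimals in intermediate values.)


Per-symbol terms -p_i * log2(p_i) with p_i = f_i/65:
  p = 19/65 = 0.292308: log2(p) = -1.774440, -p*log2(p) = 0.518683
  p = 3/65 = 0.046154: log2(p) = -4.437405, -p*log2(p) = 0.204803
  p = 19/65 = 0.292308: log2(p) = -1.774440, -p*log2(p) = 0.518683
  p = 20/65 = 0.307692: log2(p) = -1.700440, -p*log2(p) = 0.523212
  p = 4/65 = 0.061538: log2(p) = -4.022368, -p*log2(p) = 0.247530
H = 0.518683 + 0.204803 + 0.518683 + 0.523212 + 0.247530 = 2.012911

H = 2.0129 bits/symbol


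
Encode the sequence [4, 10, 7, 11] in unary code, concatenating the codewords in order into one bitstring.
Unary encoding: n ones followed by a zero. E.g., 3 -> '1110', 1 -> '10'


Encode each number as n ones followed by a terminating 0:
  4 -> 11110 (5 bits)
  10 -> 11111111110 (11 bits)
  7 -> 11111110 (8 bits)
  11 -> 111111111110 (12 bits)
Total length = 5 + 11 + 8 + 12 = 36 bits.

Unary([4, 10, 7, 11]) = 111101111111111011111110111111111110 (36 bits)


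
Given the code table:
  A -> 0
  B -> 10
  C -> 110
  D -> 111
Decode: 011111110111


Decoding:
0 -> A
111 -> D
111 -> D
10 -> B
111 -> D


Result: ADDBD


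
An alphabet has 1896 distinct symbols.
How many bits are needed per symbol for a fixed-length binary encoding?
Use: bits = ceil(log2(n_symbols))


log2(1896) = 10.8887
Bracket: 2^10 = 1024 < 1896 <= 2^11 = 2048
So ceil(log2(1896)) = 11

bits = ceil(log2(1896)) = ceil(10.8887) = 11 bits


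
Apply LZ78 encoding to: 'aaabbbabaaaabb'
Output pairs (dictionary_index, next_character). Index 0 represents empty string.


LZ78 encoding steps:
Dictionary: {0: ''}
Step 1: w='' (idx 0), next='a' -> output (0, 'a'), add 'a' as idx 1
Step 2: w='a' (idx 1), next='a' -> output (1, 'a'), add 'aa' as idx 2
Step 3: w='' (idx 0), next='b' -> output (0, 'b'), add 'b' as idx 3
Step 4: w='b' (idx 3), next='b' -> output (3, 'b'), add 'bb' as idx 4
Step 5: w='a' (idx 1), next='b' -> output (1, 'b'), add 'ab' as idx 5
Step 6: w='aa' (idx 2), next='a' -> output (2, 'a'), add 'aaa' as idx 6
Step 7: w='ab' (idx 5), next='b' -> output (5, 'b'), add 'abb' as idx 7


Encoded: [(0, 'a'), (1, 'a'), (0, 'b'), (3, 'b'), (1, 'b'), (2, 'a'), (5, 'b')]


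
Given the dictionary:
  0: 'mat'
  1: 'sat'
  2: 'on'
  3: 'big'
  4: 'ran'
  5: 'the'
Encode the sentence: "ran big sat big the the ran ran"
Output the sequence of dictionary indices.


Look up each word in the dictionary:
  'ran' -> 4
  'big' -> 3
  'sat' -> 1
  'big' -> 3
  'the' -> 5
  'the' -> 5
  'ran' -> 4
  'ran' -> 4

Encoded: [4, 3, 1, 3, 5, 5, 4, 4]


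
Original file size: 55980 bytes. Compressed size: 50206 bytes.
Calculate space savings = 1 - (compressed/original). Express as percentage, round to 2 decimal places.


ratio = compressed/original = 50206/55980 = 0.896856
savings = 1 - ratio = 1 - 0.896856 = 0.103144
as a percentage: 0.103144 * 100 = 10.31%

Space savings = 1 - 50206/55980 = 10.31%


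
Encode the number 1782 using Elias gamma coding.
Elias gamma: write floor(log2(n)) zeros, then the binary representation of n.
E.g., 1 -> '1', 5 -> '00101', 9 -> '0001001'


num_bits = floor(log2(1782)) + 1 = 11
leading_zeros = num_bits - 1 = 10
binary(1782) = 11011110110

Elias gamma(1782) = '0000000000' + '11011110110' = 000000000011011110110 (21 bits)


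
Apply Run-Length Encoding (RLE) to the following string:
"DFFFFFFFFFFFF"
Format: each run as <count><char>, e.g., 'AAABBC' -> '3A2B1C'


Scanning runs left to right:
  i=0: run of 'D' x 1 -> '1D'
  i=1: run of 'F' x 12 -> '12F'

RLE = 1D12F


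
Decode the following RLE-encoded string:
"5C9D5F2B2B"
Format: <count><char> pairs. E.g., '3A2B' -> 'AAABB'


Expanding each <count><char> pair:
  5C -> 'CCCCC'
  9D -> 'DDDDDDDDD'
  5F -> 'FFFFF'
  2B -> 'BB'
  2B -> 'BB'

Decoded = CCCCCDDDDDDDDDFFFFFBBBB


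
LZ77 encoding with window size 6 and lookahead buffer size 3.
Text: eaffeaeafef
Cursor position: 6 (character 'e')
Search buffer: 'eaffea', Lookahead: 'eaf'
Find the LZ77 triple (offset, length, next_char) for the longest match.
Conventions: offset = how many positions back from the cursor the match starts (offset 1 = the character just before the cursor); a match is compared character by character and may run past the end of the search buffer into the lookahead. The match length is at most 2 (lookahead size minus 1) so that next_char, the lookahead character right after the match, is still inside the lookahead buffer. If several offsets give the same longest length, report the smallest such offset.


Try each offset into the search buffer:
  offset=1 (pos 5, char 'a'): match length 0
  offset=2 (pos 4, char 'e'): match length 2
  offset=3 (pos 3, char 'f'): match length 0
  offset=4 (pos 2, char 'f'): match length 0
  offset=5 (pos 1, char 'a'): match length 0
  offset=6 (pos 0, char 'e'): match length 2
Longest match has length 2, found at offsets 2, 6; take the smallest, offset 2.
next_char = character at position 6 + 2 = 8 -> 'f'

Best match: offset=2, length=2 (matching 'ea' starting at position 4)
LZ77 triple: (2, 2, 'f')


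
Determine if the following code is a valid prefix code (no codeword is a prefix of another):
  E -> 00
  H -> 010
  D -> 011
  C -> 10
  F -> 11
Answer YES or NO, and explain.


Checking each pair (does one codeword prefix another?):
  E='00' vs H='010': no prefix
  E='00' vs D='011': no prefix
  E='00' vs C='10': no prefix
  E='00' vs F='11': no prefix
  H='010' vs E='00': no prefix
  H='010' vs D='011': no prefix
  H='010' vs C='10': no prefix
  H='010' vs F='11': no prefix
  D='011' vs E='00': no prefix
  D='011' vs H='010': no prefix
  D='011' vs C='10': no prefix
  D='011' vs F='11': no prefix
  C='10' vs E='00': no prefix
  C='10' vs H='010': no prefix
  C='10' vs D='011': no prefix
  C='10' vs F='11': no prefix
  F='11' vs E='00': no prefix
  F='11' vs H='010': no prefix
  F='11' vs D='011': no prefix
  F='11' vs C='10': no prefix
No violation found over all pairs.

YES -- this is a valid prefix code. No codeword is a prefix of any other codeword.


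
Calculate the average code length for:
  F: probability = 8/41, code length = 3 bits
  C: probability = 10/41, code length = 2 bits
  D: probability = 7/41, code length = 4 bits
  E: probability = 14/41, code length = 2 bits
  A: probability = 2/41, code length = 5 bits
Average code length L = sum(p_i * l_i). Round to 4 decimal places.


Weighted contributions p_i * l_i:
  F: (8/41) * 3 = 24/41
  C: (10/41) * 2 = 20/41
  D: (7/41) * 4 = 28/41
  E: (14/41) * 2 = 28/41
  A: (2/41) * 5 = 10/41
Sum = (24 + 20 + 28 + 28 + 10)/41 = 110/41

L = 110/41 = 2.6829 bits/symbol


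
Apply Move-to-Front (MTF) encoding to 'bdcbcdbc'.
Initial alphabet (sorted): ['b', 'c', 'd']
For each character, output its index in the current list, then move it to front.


MTF encoding:
'b': index 0 in ['b', 'c', 'd'] -> ['b', 'c', 'd']
'd': index 2 in ['b', 'c', 'd'] -> ['d', 'b', 'c']
'c': index 2 in ['d', 'b', 'c'] -> ['c', 'd', 'b']
'b': index 2 in ['c', 'd', 'b'] -> ['b', 'c', 'd']
'c': index 1 in ['b', 'c', 'd'] -> ['c', 'b', 'd']
'd': index 2 in ['c', 'b', 'd'] -> ['d', 'c', 'b']
'b': index 2 in ['d', 'c', 'b'] -> ['b', 'd', 'c']
'c': index 2 in ['b', 'd', 'c'] -> ['c', 'b', 'd']


Output: [0, 2, 2, 2, 1, 2, 2, 2]


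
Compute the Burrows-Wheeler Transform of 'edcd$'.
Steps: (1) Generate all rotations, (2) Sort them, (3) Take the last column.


Rotations (sorted):
  0: $edcd -> last char: d
  1: cd$ed -> last char: d
  2: d$edc -> last char: c
  3: dcd$e -> last char: e
  4: edcd$ -> last char: $


BWT = ddce$


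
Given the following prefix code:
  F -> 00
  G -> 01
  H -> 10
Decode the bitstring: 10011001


Decoding step by step:
Bits 10 -> H
Bits 01 -> G
Bits 10 -> H
Bits 01 -> G


Decoded message: HGHG


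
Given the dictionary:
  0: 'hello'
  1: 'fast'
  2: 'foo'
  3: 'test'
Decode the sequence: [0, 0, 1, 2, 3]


Look up each index in the dictionary:
  0 -> 'hello'
  0 -> 'hello'
  1 -> 'fast'
  2 -> 'foo'
  3 -> 'test'

Decoded: "hello hello fast foo test"


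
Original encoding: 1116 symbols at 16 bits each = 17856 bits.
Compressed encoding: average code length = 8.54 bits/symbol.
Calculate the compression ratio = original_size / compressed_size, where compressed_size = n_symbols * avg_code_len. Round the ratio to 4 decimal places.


original_size = n_symbols * orig_bits = 1116 * 16 = 17856 bits
compressed_size = n_symbols * avg_code_len = 1116 * 8.54 = 9530.64 bits
ratio = original_size / compressed_size = 17856 / 9530.64 = 1.8735

Compression ratio = 1.8735


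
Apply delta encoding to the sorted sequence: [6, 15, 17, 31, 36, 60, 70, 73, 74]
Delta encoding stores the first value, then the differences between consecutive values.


First value: 6
Deltas:
  15 - 6 = 9
  17 - 15 = 2
  31 - 17 = 14
  36 - 31 = 5
  60 - 36 = 24
  70 - 60 = 10
  73 - 70 = 3
  74 - 73 = 1


Delta encoded: [6, 9, 2, 14, 5, 24, 10, 3, 1]


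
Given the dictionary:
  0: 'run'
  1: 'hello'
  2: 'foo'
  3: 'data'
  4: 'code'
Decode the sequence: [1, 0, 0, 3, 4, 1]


Look up each index in the dictionary:
  1 -> 'hello'
  0 -> 'run'
  0 -> 'run'
  3 -> 'data'
  4 -> 'code'
  1 -> 'hello'

Decoded: "hello run run data code hello"


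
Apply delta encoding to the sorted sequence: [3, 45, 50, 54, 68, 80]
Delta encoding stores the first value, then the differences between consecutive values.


First value: 3
Deltas:
  45 - 3 = 42
  50 - 45 = 5
  54 - 50 = 4
  68 - 54 = 14
  80 - 68 = 12


Delta encoded: [3, 42, 5, 4, 14, 12]


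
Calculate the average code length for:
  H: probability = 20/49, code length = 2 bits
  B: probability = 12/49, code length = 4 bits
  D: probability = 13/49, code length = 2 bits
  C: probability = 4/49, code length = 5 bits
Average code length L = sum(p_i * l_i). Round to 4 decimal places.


Weighted contributions p_i * l_i:
  H: (20/49) * 2 = 40/49
  B: (12/49) * 4 = 48/49
  D: (13/49) * 2 = 26/49
  C: (4/49) * 5 = 20/49
Sum = (40 + 48 + 26 + 20)/49 = 134/49

L = 134/49 = 2.7347 bits/symbol


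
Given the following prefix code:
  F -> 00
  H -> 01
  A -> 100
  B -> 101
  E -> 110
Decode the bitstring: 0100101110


Decoding step by step:
Bits 01 -> H
Bits 00 -> F
Bits 101 -> B
Bits 110 -> E


Decoded message: HFBE


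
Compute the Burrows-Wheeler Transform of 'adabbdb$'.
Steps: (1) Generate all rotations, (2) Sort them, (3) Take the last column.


Rotations (sorted):
  0: $adabbdb -> last char: b
  1: abbdb$ad -> last char: d
  2: adabbdb$ -> last char: $
  3: b$adabbd -> last char: d
  4: bbdb$ada -> last char: a
  5: bdb$adab -> last char: b
  6: dabbdb$a -> last char: a
  7: db$adabb -> last char: b


BWT = bd$dabab
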